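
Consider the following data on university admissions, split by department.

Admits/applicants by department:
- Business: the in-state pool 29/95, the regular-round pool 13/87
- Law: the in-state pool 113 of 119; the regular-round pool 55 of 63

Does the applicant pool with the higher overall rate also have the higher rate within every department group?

Yes

Business: the in-state pool 29/95 = 30.5%, the regular-round pool 13/87 = 14.9% → the in-state pool
Law: the in-state pool 113/119 = 95.0%, the regular-round pool 55/63 = 87.3% → the in-state pool
Overall: the in-state pool 142/214 = 66.4%, the regular-round pool 68/150 = 45.3% → the in-state pool
The in-state pool wins overall and in every department group — no reversal.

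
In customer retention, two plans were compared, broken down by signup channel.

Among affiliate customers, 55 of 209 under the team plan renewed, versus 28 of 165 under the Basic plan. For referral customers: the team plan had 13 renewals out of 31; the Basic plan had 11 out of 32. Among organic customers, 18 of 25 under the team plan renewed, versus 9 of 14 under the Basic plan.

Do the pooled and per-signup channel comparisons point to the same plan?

Affiliate: the team plan 55/209 = 26.3%, the Basic plan 28/165 = 17.0% → the team plan
Referral: the team plan 13/31 = 41.9%, the Basic plan 11/32 = 34.4% → the team plan
Organic: the team plan 18/25 = 72.0%, the Basic plan 9/14 = 64.3% → the team plan
Overall: the team plan 86/265 = 32.5%, the Basic plan 48/211 = 22.7% → the team plan
The team plan wins overall and in every signup group — no reversal.

Yes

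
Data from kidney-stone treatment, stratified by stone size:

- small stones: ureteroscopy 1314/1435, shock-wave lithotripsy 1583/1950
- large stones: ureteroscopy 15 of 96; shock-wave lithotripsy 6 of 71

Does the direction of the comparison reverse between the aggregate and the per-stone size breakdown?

Small stones: ureteroscopy 1314/1435 = 91.6%, shock-wave lithotripsy 1583/1950 = 81.2% → ureteroscopy
Large stones: ureteroscopy 15/96 = 15.6%, shock-wave lithotripsy 6/71 = 8.5% → ureteroscopy
Overall: ureteroscopy 1329/1531 = 86.8%, shock-wave lithotripsy 1589/2021 = 78.6% → ureteroscopy
Ureteroscopy wins overall and in every stone group — no reversal.

No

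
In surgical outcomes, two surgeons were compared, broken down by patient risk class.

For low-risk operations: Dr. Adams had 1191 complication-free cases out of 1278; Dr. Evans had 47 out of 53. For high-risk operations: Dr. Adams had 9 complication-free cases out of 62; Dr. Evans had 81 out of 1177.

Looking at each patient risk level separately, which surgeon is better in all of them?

Dr. Adams

Low-risk: Dr. Adams 1191/1278 = 93.2%, Dr. Evans 47/53 = 88.7% → Dr. Adams
High-risk: Dr. Adams 9/62 = 14.5%, Dr. Evans 81/1177 = 6.9% → Dr. Adams
Dr. Adams has the higher rate in both groups.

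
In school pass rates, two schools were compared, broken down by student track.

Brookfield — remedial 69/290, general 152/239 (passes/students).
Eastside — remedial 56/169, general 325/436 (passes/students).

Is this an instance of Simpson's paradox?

Remedial: Brookfield 69/290 = 23.8%, Eastside 56/169 = 33.1% → Eastside
General: Brookfield 152/239 = 63.6%, Eastside 325/436 = 74.5% → Eastside
Overall: Brookfield 221/529 = 41.8%, Eastside 381/605 = 63.0% → Eastside
Eastside wins overall and in every student group — no reversal.

No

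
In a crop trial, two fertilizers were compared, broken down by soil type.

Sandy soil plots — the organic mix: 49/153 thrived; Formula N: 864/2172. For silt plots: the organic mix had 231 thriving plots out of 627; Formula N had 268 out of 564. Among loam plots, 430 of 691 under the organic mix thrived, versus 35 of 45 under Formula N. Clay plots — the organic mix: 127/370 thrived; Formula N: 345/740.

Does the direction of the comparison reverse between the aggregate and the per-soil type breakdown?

Sandy soil: the organic mix 49/153 = 32.0%, Formula N 864/2172 = 39.8% → Formula N
Silt: the organic mix 231/627 = 36.8%, Formula N 268/564 = 47.5% → Formula N
Loam: the organic mix 430/691 = 62.2%, Formula N 35/45 = 77.8% → Formula N
Clay: the organic mix 127/370 = 34.3%, Formula N 345/740 = 46.6% → Formula N
Overall: the organic mix 837/1841 = 45.5%, Formula N 1512/3521 = 42.9% → the organic mix
Formula N wins each soil group but the organic mix wins overall — the comparison reverses. Formula N's plots skew toward sandy soil, which has a lower base rate.

Yes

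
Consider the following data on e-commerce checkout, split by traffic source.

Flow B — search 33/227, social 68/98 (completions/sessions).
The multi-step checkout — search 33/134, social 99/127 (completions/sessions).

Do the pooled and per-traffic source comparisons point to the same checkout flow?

Search: Flow B 33/227 = 14.5%, the multi-step checkout 33/134 = 24.6% → the multi-step checkout
Social: Flow B 68/98 = 69.4%, the multi-step checkout 99/127 = 78.0% → the multi-step checkout
Overall: Flow B 101/325 = 31.1%, the multi-step checkout 132/261 = 50.6% → the multi-step checkout
The multi-step checkout wins overall and in every traffic group — no reversal.

Yes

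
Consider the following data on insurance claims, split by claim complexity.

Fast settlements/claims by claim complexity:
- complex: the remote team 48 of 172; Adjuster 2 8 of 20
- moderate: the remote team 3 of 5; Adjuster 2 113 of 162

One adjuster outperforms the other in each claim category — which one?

Adjuster 2

Complex: the remote team 48/172 = 27.9%, Adjuster 2 8/20 = 40.0% → Adjuster 2
Moderate: the remote team 3/5 = 60.0%, Adjuster 2 113/162 = 69.8% → Adjuster 2
Adjuster 2 has the higher rate in both groups.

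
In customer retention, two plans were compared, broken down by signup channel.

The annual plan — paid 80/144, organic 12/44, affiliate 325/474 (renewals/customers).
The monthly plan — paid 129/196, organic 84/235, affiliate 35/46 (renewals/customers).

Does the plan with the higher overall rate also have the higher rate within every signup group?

Paid: the annual plan 80/144 = 55.6%, the monthly plan 129/196 = 65.8% → the monthly plan
Organic: the annual plan 12/44 = 27.3%, the monthly plan 84/235 = 35.7% → the monthly plan
Affiliate: the annual plan 325/474 = 68.6%, the monthly plan 35/46 = 76.1% → the monthly plan
Overall: the annual plan 417/662 = 63.0%, the monthly plan 248/477 = 52.0% → the annual plan
The monthly plan wins each signup group but the annual plan wins overall — the comparison reverses. The monthly plan's customers skew toward organic, which has a lower base rate.

No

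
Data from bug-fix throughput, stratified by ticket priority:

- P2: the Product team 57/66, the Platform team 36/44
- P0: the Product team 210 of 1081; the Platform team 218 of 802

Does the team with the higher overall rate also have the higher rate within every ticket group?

No

P2: the Product team 57/66 = 86.4%, the Platform team 36/44 = 81.8% → the Product team
P0: the Product team 210/1081 = 19.4%, the Platform team 218/802 = 27.2% → the Platform team
Overall: the Product team 267/1147 = 23.3%, the Platform team 254/846 = 30.0% → the Platform team
Neither sweeps: the Product team wins 1 of 2 groups, the Platform team wins 1. The Platform team wins overall but not every group — no Simpson reversal.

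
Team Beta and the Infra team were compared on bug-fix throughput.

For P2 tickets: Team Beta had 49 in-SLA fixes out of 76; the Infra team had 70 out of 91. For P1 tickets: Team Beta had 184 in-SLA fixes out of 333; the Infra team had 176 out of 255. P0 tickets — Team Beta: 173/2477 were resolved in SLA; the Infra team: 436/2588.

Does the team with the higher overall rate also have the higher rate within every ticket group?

P2: Team Beta 49/76 = 64.5%, the Infra team 70/91 = 76.9% → the Infra team
P1: Team Beta 184/333 = 55.3%, the Infra team 176/255 = 69.0% → the Infra team
P0: Team Beta 173/2477 = 7.0%, the Infra team 436/2588 = 16.8% → the Infra team
Overall: Team Beta 406/2886 = 14.1%, the Infra team 682/2934 = 23.2% → the Infra team
The Infra team wins overall and in every ticket group — no reversal.

Yes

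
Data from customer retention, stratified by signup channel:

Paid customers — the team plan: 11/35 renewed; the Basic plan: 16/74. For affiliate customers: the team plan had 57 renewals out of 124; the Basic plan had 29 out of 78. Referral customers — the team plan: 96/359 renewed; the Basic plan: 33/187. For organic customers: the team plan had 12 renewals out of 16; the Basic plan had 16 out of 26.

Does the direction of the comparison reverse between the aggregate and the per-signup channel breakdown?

Paid: the team plan 11/35 = 31.4%, the Basic plan 16/74 = 21.6% → the team plan
Affiliate: the team plan 57/124 = 46.0%, the Basic plan 29/78 = 37.2% → the team plan
Referral: the team plan 96/359 = 26.7%, the Basic plan 33/187 = 17.6% → the team plan
Organic: the team plan 12/16 = 75.0%, the Basic plan 16/26 = 61.5% → the team plan
Overall: the team plan 176/534 = 33.0%, the Basic plan 94/365 = 25.8% → the team plan
The team plan wins overall and in every signup group — no reversal.

No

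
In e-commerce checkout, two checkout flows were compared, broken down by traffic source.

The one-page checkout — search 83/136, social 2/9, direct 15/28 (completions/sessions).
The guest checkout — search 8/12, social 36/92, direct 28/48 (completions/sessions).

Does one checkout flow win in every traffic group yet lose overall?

Search: the one-page checkout 83/136 = 61.0%, the guest checkout 8/12 = 66.7% → the guest checkout
Social: the one-page checkout 2/9 = 22.2%, the guest checkout 36/92 = 39.1% → the guest checkout
Direct: the one-page checkout 15/28 = 53.6%, the guest checkout 28/48 = 58.3% → the guest checkout
Overall: the one-page checkout 100/173 = 57.8%, the guest checkout 72/152 = 47.4% → the one-page checkout
The guest checkout wins each traffic group but the one-page checkout wins overall — the comparison reverses. The guest checkout's sessions skew toward social, which has a lower base rate.

Yes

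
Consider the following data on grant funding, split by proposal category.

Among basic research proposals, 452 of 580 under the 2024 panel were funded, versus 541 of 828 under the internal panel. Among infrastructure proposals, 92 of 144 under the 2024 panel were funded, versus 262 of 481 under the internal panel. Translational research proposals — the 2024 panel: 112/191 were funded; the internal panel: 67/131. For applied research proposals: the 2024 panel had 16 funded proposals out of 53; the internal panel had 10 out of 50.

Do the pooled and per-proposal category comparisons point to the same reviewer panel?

Basic research: the 2024 panel 452/580 = 77.9%, the internal panel 541/828 = 65.3% → the 2024 panel
Infrastructure: the 2024 panel 92/144 = 63.9%, the internal panel 262/481 = 54.5% → the 2024 panel
Translational research: the 2024 panel 112/191 = 58.6%, the internal panel 67/131 = 51.1% → the 2024 panel
Applied research: the 2024 panel 16/53 = 30.2%, the internal panel 10/50 = 20.0% → the 2024 panel
Overall: the 2024 panel 672/968 = 69.4%, the internal panel 880/1490 = 59.1% → the 2024 panel
The 2024 panel wins overall and in every proposal group — no reversal.

Yes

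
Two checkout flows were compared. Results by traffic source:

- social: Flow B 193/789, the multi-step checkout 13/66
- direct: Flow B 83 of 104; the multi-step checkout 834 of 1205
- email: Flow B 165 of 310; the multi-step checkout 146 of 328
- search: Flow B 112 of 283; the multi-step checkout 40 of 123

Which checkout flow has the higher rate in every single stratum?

Flow B

Social: Flow B 193/789 = 24.5%, the multi-step checkout 13/66 = 19.7% → Flow B
Direct: Flow B 83/104 = 79.8%, the multi-step checkout 834/1205 = 69.2% → Flow B
Email: Flow B 165/310 = 53.2%, the multi-step checkout 146/328 = 44.5% → Flow B
Search: Flow B 112/283 = 39.6%, the multi-step checkout 40/123 = 32.5% → Flow B
Flow B has the higher rate in all 4 groups.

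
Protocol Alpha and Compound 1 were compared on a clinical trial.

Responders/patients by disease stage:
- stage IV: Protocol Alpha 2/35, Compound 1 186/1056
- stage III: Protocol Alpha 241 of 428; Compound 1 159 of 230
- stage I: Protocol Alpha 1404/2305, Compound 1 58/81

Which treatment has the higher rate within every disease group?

Stage IV: Protocol Alpha 2/35 = 5.7%, Compound 1 186/1056 = 17.6% → Compound 1
Stage III: Protocol Alpha 241/428 = 56.3%, Compound 1 159/230 = 69.1% → Compound 1
Stage I: Protocol Alpha 1404/2305 = 60.9%, Compound 1 58/81 = 71.6% → Compound 1
Compound 1 has the higher rate in all 3 groups.

Compound 1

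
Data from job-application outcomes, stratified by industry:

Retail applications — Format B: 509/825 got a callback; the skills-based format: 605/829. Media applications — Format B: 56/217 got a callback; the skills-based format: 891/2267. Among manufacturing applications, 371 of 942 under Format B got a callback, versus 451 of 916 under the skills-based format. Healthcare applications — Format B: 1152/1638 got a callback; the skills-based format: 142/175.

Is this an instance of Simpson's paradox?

Yes

Retail: Format B 509/825 = 61.7%, the skills-based format 605/829 = 73.0% → the skills-based format
Media: Format B 56/217 = 25.8%, the skills-based format 891/2267 = 39.3% → the skills-based format
Manufacturing: Format B 371/942 = 39.4%, the skills-based format 451/916 = 49.2% → the skills-based format
Healthcare: Format B 1152/1638 = 70.3%, the skills-based format 142/175 = 81.1% → the skills-based format
Overall: Format B 2088/3622 = 57.6%, the skills-based format 2089/4187 = 49.9% → Format B
The skills-based format wins each industry group but Format B wins overall — the comparison reverses. The skills-based format's applications skew toward media, which has a lower base rate.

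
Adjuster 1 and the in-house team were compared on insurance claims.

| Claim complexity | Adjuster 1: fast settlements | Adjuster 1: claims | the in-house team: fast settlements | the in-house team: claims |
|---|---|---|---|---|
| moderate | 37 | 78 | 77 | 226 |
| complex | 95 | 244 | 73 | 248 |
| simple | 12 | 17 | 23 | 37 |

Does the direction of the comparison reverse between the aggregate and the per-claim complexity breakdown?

No

Moderate: Adjuster 1 37/78 = 47.4%, the in-house team 77/226 = 34.1% → Adjuster 1
Complex: Adjuster 1 95/244 = 38.9%, the in-house team 73/248 = 29.4% → Adjuster 1
Simple: Adjuster 1 12/17 = 70.6%, the in-house team 23/37 = 62.2% → Adjuster 1
Overall: Adjuster 1 144/339 = 42.5%, the in-house team 173/511 = 33.9% → Adjuster 1
Adjuster 1 wins overall and in every claim group — no reversal.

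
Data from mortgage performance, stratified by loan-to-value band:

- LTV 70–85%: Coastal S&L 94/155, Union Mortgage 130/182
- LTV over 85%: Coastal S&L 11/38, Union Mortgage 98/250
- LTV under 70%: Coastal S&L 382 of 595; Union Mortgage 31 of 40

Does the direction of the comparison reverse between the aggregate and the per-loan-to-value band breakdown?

Yes

LTV 70–85%: Coastal S&L 94/155 = 60.6%, Union Mortgage 130/182 = 71.4% → Union Mortgage
LTV over 85%: Coastal S&L 11/38 = 28.9%, Union Mortgage 98/250 = 39.2% → Union Mortgage
LTV under 70%: Coastal S&L 382/595 = 64.2%, Union Mortgage 31/40 = 77.5% → Union Mortgage
Overall: Coastal S&L 487/788 = 61.8%, Union Mortgage 259/472 = 54.9% → Coastal S&L
Union Mortgage wins each loan-to-value group but Coastal S&L wins overall — the comparison reverses. Union Mortgage's loans skew toward LTV over 85%, which has a lower base rate.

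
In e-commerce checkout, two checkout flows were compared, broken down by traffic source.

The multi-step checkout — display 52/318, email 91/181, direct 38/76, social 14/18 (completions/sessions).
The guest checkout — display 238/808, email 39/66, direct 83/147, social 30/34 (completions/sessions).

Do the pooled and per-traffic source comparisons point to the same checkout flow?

Display: the multi-step checkout 52/318 = 16.4%, the guest checkout 238/808 = 29.5% → the guest checkout
Email: the multi-step checkout 91/181 = 50.3%, the guest checkout 39/66 = 59.1% → the guest checkout
Direct: the multi-step checkout 38/76 = 50.0%, the guest checkout 83/147 = 56.5% → the guest checkout
Social: the multi-step checkout 14/18 = 77.8%, the guest checkout 30/34 = 88.2% → the guest checkout
Overall: the multi-step checkout 195/593 = 32.9%, the guest checkout 390/1055 = 37.0% → the guest checkout
The guest checkout wins overall and in every traffic group — no reversal.

Yes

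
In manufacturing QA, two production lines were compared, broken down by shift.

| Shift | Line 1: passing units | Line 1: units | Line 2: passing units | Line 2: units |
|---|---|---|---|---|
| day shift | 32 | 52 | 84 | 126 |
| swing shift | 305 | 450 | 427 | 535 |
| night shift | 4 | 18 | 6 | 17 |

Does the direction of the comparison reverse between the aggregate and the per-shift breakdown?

No

Day shift: Line 1 32/52 = 61.5%, Line 2 84/126 = 66.7% → Line 2
Swing shift: Line 1 305/450 = 67.8%, Line 2 427/535 = 79.8% → Line 2
Night shift: Line 1 4/18 = 22.2%, Line 2 6/17 = 35.3% → Line 2
Overall: Line 1 341/520 = 65.6%, Line 2 517/678 = 76.3% → Line 2
Line 2 wins overall and in every shift group — no reversal.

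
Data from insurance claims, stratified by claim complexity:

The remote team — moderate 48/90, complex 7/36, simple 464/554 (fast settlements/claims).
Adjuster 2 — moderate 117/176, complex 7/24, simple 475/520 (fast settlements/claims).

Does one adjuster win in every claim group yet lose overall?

Moderate: the remote team 48/90 = 53.3%, Adjuster 2 117/176 = 66.5% → Adjuster 2
Complex: the remote team 7/36 = 19.4%, Adjuster 2 7/24 = 29.2% → Adjuster 2
Simple: the remote team 464/554 = 83.8%, Adjuster 2 475/520 = 91.3% → Adjuster 2
Overall: the remote team 519/680 = 76.3%, Adjuster 2 599/720 = 83.2% → Adjuster 2
Adjuster 2 wins overall and in every claim group — no reversal.

No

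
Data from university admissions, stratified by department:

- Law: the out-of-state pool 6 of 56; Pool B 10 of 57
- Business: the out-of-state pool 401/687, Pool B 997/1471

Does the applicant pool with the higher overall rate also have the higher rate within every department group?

Yes

Law: the out-of-state pool 6/56 = 10.7%, Pool B 10/57 = 17.5% → Pool B
Business: the out-of-state pool 401/687 = 58.4%, Pool B 997/1471 = 67.8% → Pool B
Overall: the out-of-state pool 407/743 = 54.8%, Pool B 1007/1528 = 65.9% → Pool B
Pool B wins overall and in every department group — no reversal.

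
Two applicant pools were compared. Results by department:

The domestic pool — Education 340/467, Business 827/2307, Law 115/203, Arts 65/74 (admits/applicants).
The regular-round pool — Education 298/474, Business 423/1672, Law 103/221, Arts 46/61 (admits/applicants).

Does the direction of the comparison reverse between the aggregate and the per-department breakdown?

Education: the domestic pool 340/467 = 72.8%, the regular-round pool 298/474 = 62.9% → the domestic pool
Business: the domestic pool 827/2307 = 35.8%, the regular-round pool 423/1672 = 25.3% → the domestic pool
Law: the domestic pool 115/203 = 56.7%, the regular-round pool 103/221 = 46.6% → the domestic pool
Arts: the domestic pool 65/74 = 87.8%, the regular-round pool 46/61 = 75.4% → the domestic pool
Overall: the domestic pool 1347/3051 = 44.1%, the regular-round pool 870/2428 = 35.8% → the domestic pool
The domestic pool wins overall and in every department group — no reversal.

No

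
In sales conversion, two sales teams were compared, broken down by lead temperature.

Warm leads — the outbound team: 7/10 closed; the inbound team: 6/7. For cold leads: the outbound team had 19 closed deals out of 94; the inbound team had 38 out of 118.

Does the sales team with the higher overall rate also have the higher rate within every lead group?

Yes

Warm: the outbound team 7/10 = 70.0%, the inbound team 6/7 = 85.7% → the inbound team
Cold: the outbound team 19/94 = 20.2%, the inbound team 38/118 = 32.2% → the inbound team
Overall: the outbound team 26/104 = 25.0%, the inbound team 44/125 = 35.2% → the inbound team
The inbound team wins overall and in every lead group — no reversal.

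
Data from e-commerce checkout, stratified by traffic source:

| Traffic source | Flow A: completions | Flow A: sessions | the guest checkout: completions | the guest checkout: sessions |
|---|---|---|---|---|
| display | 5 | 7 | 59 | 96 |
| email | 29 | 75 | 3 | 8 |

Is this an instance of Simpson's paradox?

Yes

Display: Flow A 5/7 = 71.4%, the guest checkout 59/96 = 61.5% → Flow A
Email: Flow A 29/75 = 38.7%, the guest checkout 3/8 = 37.5% → Flow A
Overall: Flow A 34/82 = 41.5%, the guest checkout 62/104 = 59.6% → the guest checkout
Flow A wins each traffic group but the guest checkout wins overall — the comparison reverses. Flow A's sessions skew toward email, which has a lower base rate.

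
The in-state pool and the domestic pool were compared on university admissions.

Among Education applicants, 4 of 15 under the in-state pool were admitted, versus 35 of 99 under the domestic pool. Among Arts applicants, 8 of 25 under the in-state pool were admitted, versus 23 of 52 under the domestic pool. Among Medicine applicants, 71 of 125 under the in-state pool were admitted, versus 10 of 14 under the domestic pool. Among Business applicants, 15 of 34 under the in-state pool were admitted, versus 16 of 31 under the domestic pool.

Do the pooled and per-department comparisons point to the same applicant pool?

Education: the in-state pool 4/15 = 26.7%, the domestic pool 35/99 = 35.4% → the domestic pool
Arts: the in-state pool 8/25 = 32.0%, the domestic pool 23/52 = 44.2% → the domestic pool
Medicine: the in-state pool 71/125 = 56.8%, the domestic pool 10/14 = 71.4% → the domestic pool
Business: the in-state pool 15/34 = 44.1%, the domestic pool 16/31 = 51.6% → the domestic pool
Overall: the in-state pool 98/199 = 49.2%, the domestic pool 84/196 = 42.9% → the in-state pool
The domestic pool wins each department group but the in-state pool wins overall — the comparison reverses. The domestic pool's applicants skew toward Education, which has a lower base rate.

No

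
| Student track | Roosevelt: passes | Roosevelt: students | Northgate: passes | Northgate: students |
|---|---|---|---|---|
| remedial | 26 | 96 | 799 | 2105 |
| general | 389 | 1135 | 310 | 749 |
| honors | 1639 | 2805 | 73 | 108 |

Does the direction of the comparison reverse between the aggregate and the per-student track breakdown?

Yes

Remedial: Roosevelt 26/96 = 27.1%, Northgate 799/2105 = 38.0% → Northgate
General: Roosevelt 389/1135 = 34.3%, Northgate 310/749 = 41.4% → Northgate
Honors: Roosevelt 1639/2805 = 58.4%, Northgate 73/108 = 67.6% → Northgate
Overall: Roosevelt 2054/4036 = 50.9%, Northgate 1182/2962 = 39.9% → Roosevelt
Northgate wins each student group but Roosevelt wins overall — the comparison reverses. Northgate's students skew toward remedial, which has a lower base rate.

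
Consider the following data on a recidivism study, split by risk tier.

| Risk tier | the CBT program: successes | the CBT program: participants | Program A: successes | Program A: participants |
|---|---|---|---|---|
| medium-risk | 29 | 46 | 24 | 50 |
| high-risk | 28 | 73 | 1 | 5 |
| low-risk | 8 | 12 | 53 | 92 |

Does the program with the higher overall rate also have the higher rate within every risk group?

No

Medium-risk: the CBT program 29/46 = 63.0%, Program A 24/50 = 48.0% → the CBT program
High-risk: the CBT program 28/73 = 38.4%, Program A 1/5 = 20.0% → the CBT program
Low-risk: the CBT program 8/12 = 66.7%, Program A 53/92 = 57.6% → the CBT program
Overall: the CBT program 65/131 = 49.6%, Program A 78/147 = 53.1% → Program A
The CBT program wins each risk group but Program A wins overall — the comparison reverses. The CBT program's participants skew toward high-risk, which has a lower base rate.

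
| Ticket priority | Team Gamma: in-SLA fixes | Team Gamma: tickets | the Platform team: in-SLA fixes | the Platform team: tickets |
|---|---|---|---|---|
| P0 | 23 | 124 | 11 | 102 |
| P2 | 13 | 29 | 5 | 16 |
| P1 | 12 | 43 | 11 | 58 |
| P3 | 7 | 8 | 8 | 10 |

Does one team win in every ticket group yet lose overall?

No

P0: Team Gamma 23/124 = 18.5%, the Platform team 11/102 = 10.8% → Team Gamma
P2: Team Gamma 13/29 = 44.8%, the Platform team 5/16 = 31.2% → Team Gamma
P1: Team Gamma 12/43 = 27.9%, the Platform team 11/58 = 19.0% → Team Gamma
P3: Team Gamma 7/8 = 87.5%, the Platform team 8/10 = 80.0% → Team Gamma
Overall: Team Gamma 55/204 = 27.0%, the Platform team 35/186 = 18.8% → Team Gamma
Team Gamma wins overall and in every ticket group — no reversal.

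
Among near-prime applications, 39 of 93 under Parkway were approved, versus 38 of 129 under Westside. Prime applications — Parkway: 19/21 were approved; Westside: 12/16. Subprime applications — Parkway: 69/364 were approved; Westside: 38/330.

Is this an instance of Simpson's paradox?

No

Near-prime: Parkway 39/93 = 41.9%, Westside 38/129 = 29.5% → Parkway
Prime: Parkway 19/21 = 90.5%, Westside 12/16 = 75.0% → Parkway
Subprime: Parkway 69/364 = 19.0%, Westside 38/330 = 11.5% → Parkway
Overall: Parkway 127/478 = 26.6%, Westside 88/475 = 18.5% → Parkway
Parkway wins overall and in every credit group — no reversal.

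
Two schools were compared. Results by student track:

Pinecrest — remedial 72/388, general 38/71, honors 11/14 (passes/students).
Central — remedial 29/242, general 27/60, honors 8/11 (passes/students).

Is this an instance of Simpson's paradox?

No

Remedial: Pinecrest 72/388 = 18.6%, Central 29/242 = 12.0% → Pinecrest
General: Pinecrest 38/71 = 53.5%, Central 27/60 = 45.0% → Pinecrest
Honors: Pinecrest 11/14 = 78.6%, Central 8/11 = 72.7% → Pinecrest
Overall: Pinecrest 121/473 = 25.6%, Central 64/313 = 20.4% → Pinecrest
Pinecrest wins overall and in every student group — no reversal.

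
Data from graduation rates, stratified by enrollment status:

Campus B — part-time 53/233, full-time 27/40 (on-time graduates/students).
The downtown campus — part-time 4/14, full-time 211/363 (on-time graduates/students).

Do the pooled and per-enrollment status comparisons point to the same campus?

No

Part-time: Campus B 53/233 = 22.7%, the downtown campus 4/14 = 28.6% → the downtown campus
Full-time: Campus B 27/40 = 67.5%, the downtown campus 211/363 = 58.1% → Campus B
Overall: Campus B 80/273 = 29.3%, the downtown campus 215/377 = 57.0% → the downtown campus
Neither sweeps: Campus B wins 1 of 2 groups, the downtown campus wins 1. The downtown campus wins overall but not every group — no Simpson reversal.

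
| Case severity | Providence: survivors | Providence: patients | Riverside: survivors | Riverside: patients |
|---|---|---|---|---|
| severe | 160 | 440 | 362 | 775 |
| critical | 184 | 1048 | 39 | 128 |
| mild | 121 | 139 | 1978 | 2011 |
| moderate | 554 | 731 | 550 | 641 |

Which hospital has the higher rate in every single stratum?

Riverside

Severe: Providence 160/440 = 36.4%, Riverside 362/775 = 46.7% → Riverside
Critical: Providence 184/1048 = 17.6%, Riverside 39/128 = 30.5% → Riverside
Mild: Providence 121/139 = 87.1%, Riverside 1978/2011 = 98.4% → Riverside
Moderate: Providence 554/731 = 75.8%, Riverside 550/641 = 85.8% → Riverside
Riverside has the higher rate in all 4 groups.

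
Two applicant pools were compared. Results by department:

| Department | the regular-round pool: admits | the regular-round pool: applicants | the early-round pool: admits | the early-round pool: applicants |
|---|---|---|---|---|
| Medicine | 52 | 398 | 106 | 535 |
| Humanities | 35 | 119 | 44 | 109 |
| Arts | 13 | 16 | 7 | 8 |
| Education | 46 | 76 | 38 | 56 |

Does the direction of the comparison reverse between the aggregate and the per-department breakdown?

No

Medicine: the regular-round pool 52/398 = 13.1%, the early-round pool 106/535 = 19.8% → the early-round pool
Humanities: the regular-round pool 35/119 = 29.4%, the early-round pool 44/109 = 40.4% → the early-round pool
Arts: the regular-round pool 13/16 = 81.2%, the early-round pool 7/8 = 87.5% → the early-round pool
Education: the regular-round pool 46/76 = 60.5%, the early-round pool 38/56 = 67.9% → the early-round pool
Overall: the regular-round pool 146/609 = 24.0%, the early-round pool 195/708 = 27.5% → the early-round pool
The early-round pool wins overall and in every department group — no reversal.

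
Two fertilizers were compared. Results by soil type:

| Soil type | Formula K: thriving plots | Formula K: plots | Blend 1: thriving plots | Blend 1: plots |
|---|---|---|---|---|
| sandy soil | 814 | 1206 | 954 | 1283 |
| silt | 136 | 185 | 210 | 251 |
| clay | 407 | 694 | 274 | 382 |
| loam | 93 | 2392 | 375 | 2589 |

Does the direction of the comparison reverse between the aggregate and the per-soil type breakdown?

No

Sandy soil: Formula K 814/1206 = 67.5%, Blend 1 954/1283 = 74.4% → Blend 1
Silt: Formula K 136/185 = 73.5%, Blend 1 210/251 = 83.7% → Blend 1
Clay: Formula K 407/694 = 58.6%, Blend 1 274/382 = 71.7% → Blend 1
Loam: Formula K 93/2392 = 3.9%, Blend 1 375/2589 = 14.5% → Blend 1
Overall: Formula K 1450/4477 = 32.4%, Blend 1 1813/4505 = 40.2% → Blend 1
Blend 1 wins overall and in every soil group — no reversal.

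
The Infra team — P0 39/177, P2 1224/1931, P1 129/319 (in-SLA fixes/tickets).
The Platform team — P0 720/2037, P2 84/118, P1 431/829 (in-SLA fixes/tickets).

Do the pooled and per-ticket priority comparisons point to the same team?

P0: the Infra team 39/177 = 22.0%, the Platform team 720/2037 = 35.3% → the Platform team
P2: the Infra team 1224/1931 = 63.4%, the Platform team 84/118 = 71.2% → the Platform team
P1: the Infra team 129/319 = 40.4%, the Platform team 431/829 = 52.0% → the Platform team
Overall: the Infra team 1392/2427 = 57.4%, the Platform team 1235/2984 = 41.4% → the Infra team
The Platform team wins each ticket group but the Infra team wins overall — the comparison reverses. The Platform team's tickets skew toward P0, which has a lower base rate.

No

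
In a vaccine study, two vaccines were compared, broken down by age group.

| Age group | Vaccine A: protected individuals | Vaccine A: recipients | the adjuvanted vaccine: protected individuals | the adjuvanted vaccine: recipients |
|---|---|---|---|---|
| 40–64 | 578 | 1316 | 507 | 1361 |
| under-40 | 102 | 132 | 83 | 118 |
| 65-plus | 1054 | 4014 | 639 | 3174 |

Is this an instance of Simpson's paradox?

No

40–64: Vaccine A 578/1316 = 43.9%, the adjuvanted vaccine 507/1361 = 37.3% → Vaccine A
Under-40: Vaccine A 102/132 = 77.3%, the adjuvanted vaccine 83/118 = 70.3% → Vaccine A
65-plus: Vaccine A 1054/4014 = 26.3%, the adjuvanted vaccine 639/3174 = 20.1% → Vaccine A
Overall: Vaccine A 1734/5462 = 31.7%, the adjuvanted vaccine 1229/4653 = 26.4% → Vaccine A
Vaccine A wins overall and in every age group — no reversal.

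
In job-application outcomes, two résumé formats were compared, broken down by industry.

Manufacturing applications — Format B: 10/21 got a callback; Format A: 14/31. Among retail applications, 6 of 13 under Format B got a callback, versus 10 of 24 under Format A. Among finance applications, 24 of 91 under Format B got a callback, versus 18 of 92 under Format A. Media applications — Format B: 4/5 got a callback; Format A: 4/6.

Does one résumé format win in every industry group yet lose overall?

No

Manufacturing: Format B 10/21 = 47.6%, Format A 14/31 = 45.2% → Format B
Retail: Format B 6/13 = 46.2%, Format A 10/24 = 41.7% → Format B
Finance: Format B 24/91 = 26.4%, Format A 18/92 = 19.6% → Format B
Media: Format B 4/5 = 80.0%, Format A 4/6 = 66.7% → Format B
Overall: Format B 44/130 = 33.8%, Format A 46/153 = 30.1% → Format B
Format B wins overall and in every industry group — no reversal.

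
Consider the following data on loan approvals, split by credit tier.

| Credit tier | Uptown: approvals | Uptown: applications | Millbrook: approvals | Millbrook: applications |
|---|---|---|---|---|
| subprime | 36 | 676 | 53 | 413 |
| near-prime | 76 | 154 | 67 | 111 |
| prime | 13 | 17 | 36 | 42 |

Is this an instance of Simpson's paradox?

Subprime: Uptown 36/676 = 5.3%, Millbrook 53/413 = 12.8% → Millbrook
Near-prime: Uptown 76/154 = 49.4%, Millbrook 67/111 = 60.4% → Millbrook
Prime: Uptown 13/17 = 76.5%, Millbrook 36/42 = 85.7% → Millbrook
Overall: Uptown 125/847 = 14.8%, Millbrook 156/566 = 27.6% → Millbrook
Millbrook wins overall and in every credit group — no reversal.

No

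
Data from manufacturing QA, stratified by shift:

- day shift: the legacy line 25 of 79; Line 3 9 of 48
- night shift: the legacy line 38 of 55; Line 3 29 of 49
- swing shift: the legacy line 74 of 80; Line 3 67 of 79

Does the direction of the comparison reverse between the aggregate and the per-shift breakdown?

Day shift: the legacy line 25/79 = 31.6%, Line 3 9/48 = 18.8% → the legacy line
Night shift: the legacy line 38/55 = 69.1%, Line 3 29/49 = 59.2% → the legacy line
Swing shift: the legacy line 74/80 = 92.5%, Line 3 67/79 = 84.8% → the legacy line
Overall: the legacy line 137/214 = 64.0%, Line 3 105/176 = 59.7% → the legacy line
The legacy line wins overall and in every shift group — no reversal.

No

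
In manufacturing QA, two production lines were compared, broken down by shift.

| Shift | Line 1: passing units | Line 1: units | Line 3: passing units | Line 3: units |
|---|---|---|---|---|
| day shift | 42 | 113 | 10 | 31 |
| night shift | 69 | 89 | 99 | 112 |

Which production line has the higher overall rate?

Day shift: Line 1 42/113 = 37.2%, Line 3 10/31 = 32.3% → Line 1
Night shift: Line 1 69/89 = 77.5%, Line 3 99/112 = 88.4% → Line 3
Overall: Line 1 111/202 = 55.0%, Line 3 109/143 = 76.2% → Line 3
(Neither sweeps every shift group, but Line 3 has the higher pooled rate.)

Line 3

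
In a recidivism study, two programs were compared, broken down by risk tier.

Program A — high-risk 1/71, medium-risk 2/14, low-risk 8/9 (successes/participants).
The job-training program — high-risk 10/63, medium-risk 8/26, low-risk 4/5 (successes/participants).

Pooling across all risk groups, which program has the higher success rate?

the job-training program

High-risk: Program A 1/71 = 1.4%, the job-training program 10/63 = 15.9% → the job-training program
Medium-risk: Program A 2/14 = 14.3%, the job-training program 8/26 = 30.8% → the job-training program
Low-risk: Program A 8/9 = 88.9%, the job-training program 4/5 = 80.0% → Program A
Overall: Program A 11/94 = 11.7%, the job-training program 22/94 = 23.4% → the job-training program
(Neither sweeps every risk group, but the job-training program has the higher pooled rate.)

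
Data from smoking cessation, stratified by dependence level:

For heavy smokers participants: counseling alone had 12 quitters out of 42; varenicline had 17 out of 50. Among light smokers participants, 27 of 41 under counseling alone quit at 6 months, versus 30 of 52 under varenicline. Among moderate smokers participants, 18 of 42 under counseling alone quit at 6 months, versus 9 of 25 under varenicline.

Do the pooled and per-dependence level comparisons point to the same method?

Heavy smokers: counseling alone 12/42 = 28.6%, varenicline 17/50 = 34.0% → varenicline
Light smokers: counseling alone 27/41 = 65.9%, varenicline 30/52 = 57.7% → counseling alone
Moderate smokers: counseling alone 18/42 = 42.9%, varenicline 9/25 = 36.0% → counseling alone
Overall: counseling alone 57/125 = 45.6%, varenicline 56/127 = 44.1% → counseling alone
Neither sweeps: counseling alone wins 2 of 3 groups, varenicline wins 1. Counseling alone wins overall but not every group — no Simpson reversal.

No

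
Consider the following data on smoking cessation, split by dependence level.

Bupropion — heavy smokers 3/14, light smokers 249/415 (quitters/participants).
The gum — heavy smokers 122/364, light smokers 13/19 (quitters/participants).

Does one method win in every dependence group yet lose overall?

Heavy smokers: bupropion 3/14 = 21.4%, the gum 122/364 = 33.5% → the gum
Light smokers: bupropion 249/415 = 60.0%, the gum 13/19 = 68.4% → the gum
Overall: bupropion 252/429 = 58.7%, the gum 135/383 = 35.2% → bupropion
The gum wins each dependence group but bupropion wins overall — the comparison reverses. The gum's participants skew toward heavy smokers, which has a lower base rate.

Yes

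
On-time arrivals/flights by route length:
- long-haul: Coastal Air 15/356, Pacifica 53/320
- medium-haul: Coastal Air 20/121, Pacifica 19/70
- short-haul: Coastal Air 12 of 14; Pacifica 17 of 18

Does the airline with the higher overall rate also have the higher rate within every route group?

Long-haul: Coastal Air 15/356 = 4.2%, Pacifica 53/320 = 16.6% → Pacifica
Medium-haul: Coastal Air 20/121 = 16.5%, Pacifica 19/70 = 27.1% → Pacifica
Short-haul: Coastal Air 12/14 = 85.7%, Pacifica 17/18 = 94.4% → Pacifica
Overall: Coastal Air 47/491 = 9.6%, Pacifica 89/408 = 21.8% → Pacifica
Pacifica wins overall and in every route group — no reversal.

Yes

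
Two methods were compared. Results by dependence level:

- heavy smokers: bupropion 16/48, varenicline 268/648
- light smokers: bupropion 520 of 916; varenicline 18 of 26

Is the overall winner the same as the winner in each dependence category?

Heavy smokers: bupropion 16/48 = 33.3%, varenicline 268/648 = 41.4% → varenicline
Light smokers: bupropion 520/916 = 56.8%, varenicline 18/26 = 69.2% → varenicline
Overall: bupropion 536/964 = 55.6%, varenicline 286/674 = 42.4% → bupropion
Varenicline wins each dependence group but bupropion wins overall — the comparison reverses. Varenicline's participants skew toward heavy smokers, which has a lower base rate.

No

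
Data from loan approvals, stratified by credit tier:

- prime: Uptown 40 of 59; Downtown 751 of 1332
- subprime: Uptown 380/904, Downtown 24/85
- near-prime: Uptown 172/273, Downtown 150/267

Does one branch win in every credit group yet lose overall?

Yes

Prime: Uptown 40/59 = 67.8%, Downtown 751/1332 = 56.4% → Uptown
Subprime: Uptown 380/904 = 42.0%, Downtown 24/85 = 28.2% → Uptown
Near-prime: Uptown 172/273 = 63.0%, Downtown 150/267 = 56.2% → Uptown
Overall: Uptown 592/1236 = 47.9%, Downtown 925/1684 = 54.9% → Downtown
Uptown wins each credit group but Downtown wins overall — the comparison reverses. Uptown's applications skew toward subprime, which has a lower base rate.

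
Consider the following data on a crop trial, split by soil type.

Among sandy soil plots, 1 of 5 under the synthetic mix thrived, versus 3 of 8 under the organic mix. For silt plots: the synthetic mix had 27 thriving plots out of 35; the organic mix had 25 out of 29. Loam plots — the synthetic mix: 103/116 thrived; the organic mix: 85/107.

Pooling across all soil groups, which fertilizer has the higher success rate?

Sandy soil: the synthetic mix 1/5 = 20.0%, the organic mix 3/8 = 37.5% → the organic mix
Silt: the synthetic mix 27/35 = 77.1%, the organic mix 25/29 = 86.2% → the organic mix
Loam: the synthetic mix 103/116 = 88.8%, the organic mix 85/107 = 79.4% → the synthetic mix
Overall: the synthetic mix 131/156 = 84.0%, the organic mix 113/144 = 78.5% → the synthetic mix
(Neither sweeps every soil group, but the synthetic mix has the higher pooled rate.)

the synthetic mix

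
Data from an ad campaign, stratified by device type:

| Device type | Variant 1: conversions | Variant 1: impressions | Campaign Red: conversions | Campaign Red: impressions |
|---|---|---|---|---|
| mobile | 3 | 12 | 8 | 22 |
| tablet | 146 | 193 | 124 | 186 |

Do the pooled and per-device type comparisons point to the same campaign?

Mobile: Variant 1 3/12 = 25.0%, Campaign Red 8/22 = 36.4% → Campaign Red
Tablet: Variant 1 146/193 = 75.6%, Campaign Red 124/186 = 66.7% → Variant 1
Overall: Variant 1 149/205 = 72.7%, Campaign Red 132/208 = 63.5% → Variant 1
Neither sweeps: Variant 1 wins 1 of 2 groups, Campaign Red wins 1. Variant 1 wins overall but not every group — no Simpson reversal.

No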